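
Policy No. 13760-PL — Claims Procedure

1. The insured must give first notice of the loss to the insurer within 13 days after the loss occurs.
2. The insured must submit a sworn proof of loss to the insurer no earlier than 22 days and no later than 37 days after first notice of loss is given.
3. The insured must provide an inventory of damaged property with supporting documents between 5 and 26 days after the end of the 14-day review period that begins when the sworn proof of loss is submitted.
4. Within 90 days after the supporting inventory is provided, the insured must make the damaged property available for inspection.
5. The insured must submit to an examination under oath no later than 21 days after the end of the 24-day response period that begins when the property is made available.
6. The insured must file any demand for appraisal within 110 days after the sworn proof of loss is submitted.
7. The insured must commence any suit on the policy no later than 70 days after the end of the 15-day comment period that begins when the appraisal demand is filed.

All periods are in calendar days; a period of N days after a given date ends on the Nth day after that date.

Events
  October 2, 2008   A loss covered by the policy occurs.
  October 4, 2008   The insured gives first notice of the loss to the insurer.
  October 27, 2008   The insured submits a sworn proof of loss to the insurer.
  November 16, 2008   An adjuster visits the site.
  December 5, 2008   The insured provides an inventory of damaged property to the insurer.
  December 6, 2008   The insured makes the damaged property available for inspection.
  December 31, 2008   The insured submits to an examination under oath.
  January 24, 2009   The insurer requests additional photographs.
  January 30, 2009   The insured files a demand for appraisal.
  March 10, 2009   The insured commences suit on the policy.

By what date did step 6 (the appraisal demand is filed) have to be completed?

Step 6 runs from October 27, 2008, when the sworn proof of loss is submitted. 110 days after October 27, 2008 is February 14, 2009.

February 14, 2009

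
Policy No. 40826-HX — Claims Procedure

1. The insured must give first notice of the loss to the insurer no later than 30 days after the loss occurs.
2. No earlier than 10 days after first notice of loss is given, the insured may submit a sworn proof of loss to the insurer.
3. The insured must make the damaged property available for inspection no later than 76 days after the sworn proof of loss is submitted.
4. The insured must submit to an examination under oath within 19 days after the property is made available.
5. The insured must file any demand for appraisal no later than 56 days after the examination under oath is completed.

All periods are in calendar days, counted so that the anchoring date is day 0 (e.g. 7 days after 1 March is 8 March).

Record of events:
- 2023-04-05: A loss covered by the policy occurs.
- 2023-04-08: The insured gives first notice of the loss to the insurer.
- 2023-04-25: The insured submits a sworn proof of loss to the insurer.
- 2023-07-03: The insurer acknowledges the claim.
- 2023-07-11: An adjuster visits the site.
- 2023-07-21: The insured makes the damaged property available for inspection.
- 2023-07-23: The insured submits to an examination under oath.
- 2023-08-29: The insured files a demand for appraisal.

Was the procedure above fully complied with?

No

Step 1: 30 days after 2023-04-05 (when the loss occurs) is 2023-05-05; completed 2023-04-08, before the deadline.
Step 2: the earliest permitted date is 10 days after 2023-04-08 (when first notice of loss is given), i.e. 2023-04-18; done 2023-04-25, after the minimum wait.
Step 3: 76 days after 2023-04-25 (when the sworn proof of loss is submitted) is 2023-07-10; not done until 2023-07-21, 11 days after the deadline.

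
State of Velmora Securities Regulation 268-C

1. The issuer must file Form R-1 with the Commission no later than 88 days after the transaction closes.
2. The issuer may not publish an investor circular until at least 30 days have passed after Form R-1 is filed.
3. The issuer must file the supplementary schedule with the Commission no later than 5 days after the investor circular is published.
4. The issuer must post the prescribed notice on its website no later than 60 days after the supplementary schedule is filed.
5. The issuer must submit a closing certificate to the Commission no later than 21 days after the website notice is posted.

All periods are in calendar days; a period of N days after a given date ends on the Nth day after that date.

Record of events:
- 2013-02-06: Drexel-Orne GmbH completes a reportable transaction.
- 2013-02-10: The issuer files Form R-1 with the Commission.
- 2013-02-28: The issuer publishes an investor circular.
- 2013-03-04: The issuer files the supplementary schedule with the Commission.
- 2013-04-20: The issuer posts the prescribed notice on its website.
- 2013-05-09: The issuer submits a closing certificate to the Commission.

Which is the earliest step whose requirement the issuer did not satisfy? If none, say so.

Step 1: 88 days after 2013-02-06 (when the transaction closes) is 2013-05-05; 2013-02-10 is within that limit.
Step 2: the earliest permitted date is 30 days after 2013-02-10 (when Form R-1 is filed), i.e. 2013-03-12; acted on 2013-02-28, 12 days prematurely.
That is the first point of non-compliance.

Step 2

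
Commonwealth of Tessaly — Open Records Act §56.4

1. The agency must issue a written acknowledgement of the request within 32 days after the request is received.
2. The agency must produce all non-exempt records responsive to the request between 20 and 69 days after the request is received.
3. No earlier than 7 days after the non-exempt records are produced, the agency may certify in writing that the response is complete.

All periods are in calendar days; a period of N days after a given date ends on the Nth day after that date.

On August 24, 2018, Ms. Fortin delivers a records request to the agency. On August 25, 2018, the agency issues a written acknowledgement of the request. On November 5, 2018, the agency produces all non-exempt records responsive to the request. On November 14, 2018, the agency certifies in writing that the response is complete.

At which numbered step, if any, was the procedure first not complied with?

(1) due by August 24, 2018 + 32 days = September 25, 2018; done August 25, 2018 — timely.
(2) the permitted window runs from August 24, 2018 + 20 = September 13, 2018 to August 24, 2018 + 69 = November 1, 2018; done November 5, 2018 — 4 days after the window closed.

Step 2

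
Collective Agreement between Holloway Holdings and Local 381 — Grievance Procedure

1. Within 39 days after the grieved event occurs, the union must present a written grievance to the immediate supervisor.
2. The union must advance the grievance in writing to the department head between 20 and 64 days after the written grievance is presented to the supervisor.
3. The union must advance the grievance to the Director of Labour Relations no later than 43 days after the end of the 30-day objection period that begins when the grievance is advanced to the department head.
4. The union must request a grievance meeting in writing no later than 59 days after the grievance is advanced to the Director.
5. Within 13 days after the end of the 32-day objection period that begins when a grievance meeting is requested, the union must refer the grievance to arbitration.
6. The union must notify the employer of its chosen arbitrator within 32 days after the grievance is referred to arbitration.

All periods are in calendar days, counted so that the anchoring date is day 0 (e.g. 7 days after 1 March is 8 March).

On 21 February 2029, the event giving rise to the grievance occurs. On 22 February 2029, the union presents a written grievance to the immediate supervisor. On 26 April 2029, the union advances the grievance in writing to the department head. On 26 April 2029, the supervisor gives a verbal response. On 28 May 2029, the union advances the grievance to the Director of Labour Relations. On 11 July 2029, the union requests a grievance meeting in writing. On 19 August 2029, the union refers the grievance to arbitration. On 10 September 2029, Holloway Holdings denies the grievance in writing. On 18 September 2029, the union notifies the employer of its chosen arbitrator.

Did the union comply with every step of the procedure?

Yes

(1) due by 21 February 2029 + 39 days = 1 April 2029; done 22 February 2029 — timely.
(2) the permitted window runs from 22 February 2029 + 20 = 14 March 2029 to 22 February 2029 + 64 = 27 April 2029; done 26 April 2029 — within the window.
(3) due by 26 May 2029 + 43 days = 8 July 2029; done 28 May 2029 — timely.
(4) due by 28 May 2029 + 59 days = 26 July 2029; done 11 July 2029 — timely.
(5) due by 12 August 2029 + 13 days = 25 August 2029; completed 19 August 2029, before the deadline.
(6) due by 19 August 2029 + 32 days = 20 September 2029; done 18 September 2029 — timely.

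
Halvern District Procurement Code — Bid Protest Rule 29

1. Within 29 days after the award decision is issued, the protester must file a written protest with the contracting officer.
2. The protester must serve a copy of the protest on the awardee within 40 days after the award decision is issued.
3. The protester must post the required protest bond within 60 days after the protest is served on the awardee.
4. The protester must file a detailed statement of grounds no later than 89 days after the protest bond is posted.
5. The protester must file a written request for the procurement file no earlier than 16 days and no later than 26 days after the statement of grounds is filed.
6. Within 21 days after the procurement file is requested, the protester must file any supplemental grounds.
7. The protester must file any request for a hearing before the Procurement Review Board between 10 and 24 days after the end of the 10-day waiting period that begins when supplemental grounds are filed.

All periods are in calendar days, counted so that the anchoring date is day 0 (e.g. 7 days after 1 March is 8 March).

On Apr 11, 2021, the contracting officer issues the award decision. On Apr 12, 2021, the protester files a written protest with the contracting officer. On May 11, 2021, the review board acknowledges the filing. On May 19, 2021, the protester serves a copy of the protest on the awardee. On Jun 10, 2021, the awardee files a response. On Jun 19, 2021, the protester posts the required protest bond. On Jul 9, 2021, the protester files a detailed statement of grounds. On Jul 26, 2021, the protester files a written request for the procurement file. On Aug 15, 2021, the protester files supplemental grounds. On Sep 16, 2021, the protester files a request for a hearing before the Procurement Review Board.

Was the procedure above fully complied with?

Step 1 — counting 29 days from Apr 11, 2021 (when the award decision is issued) gives a deadline of May 10, 2021; done Apr 12, 2021 — timely.
Step 2 — counting 40 days from Apr 11, 2021 (when the award decision is issued) gives a deadline of May 21, 2021; May 19, 2021 is within that limit.
Step 3 — counting 60 days from May 19, 2021 (when the protest is served on the awardee) gives a deadline of Jul 18, 2021; done Jun 19, 2021 — timely.
Step 4 — counting 89 days from Jun 19, 2021 (when the protest bond is posted) gives a deadline of Sep 16, 2021; done Jul 9, 2021 — timely.
Step 5 — 16 and 26 days from Jul 9, 2021 (when the statement of grounds is filed) are Jul 25, 2021 and Aug 4, 2021 respectively; done Jul 26, 2021, which is between those dates.
Step 6 — counting 21 days from Jul 26, 2021 (when the procurement file is requested) gives a deadline of Aug 16, 2021; completed Aug 15, 2021, before the deadline.
Step 7 — 10 and 24 days from Aug 25, 2021 (end of the 10-day waiting period, which began when supplemental grounds are filed on Aug 15, 2021) are Sep 4, 2021 and Sep 18, 2021 respectively; Sep 16, 2021 falls inside that range.

Yes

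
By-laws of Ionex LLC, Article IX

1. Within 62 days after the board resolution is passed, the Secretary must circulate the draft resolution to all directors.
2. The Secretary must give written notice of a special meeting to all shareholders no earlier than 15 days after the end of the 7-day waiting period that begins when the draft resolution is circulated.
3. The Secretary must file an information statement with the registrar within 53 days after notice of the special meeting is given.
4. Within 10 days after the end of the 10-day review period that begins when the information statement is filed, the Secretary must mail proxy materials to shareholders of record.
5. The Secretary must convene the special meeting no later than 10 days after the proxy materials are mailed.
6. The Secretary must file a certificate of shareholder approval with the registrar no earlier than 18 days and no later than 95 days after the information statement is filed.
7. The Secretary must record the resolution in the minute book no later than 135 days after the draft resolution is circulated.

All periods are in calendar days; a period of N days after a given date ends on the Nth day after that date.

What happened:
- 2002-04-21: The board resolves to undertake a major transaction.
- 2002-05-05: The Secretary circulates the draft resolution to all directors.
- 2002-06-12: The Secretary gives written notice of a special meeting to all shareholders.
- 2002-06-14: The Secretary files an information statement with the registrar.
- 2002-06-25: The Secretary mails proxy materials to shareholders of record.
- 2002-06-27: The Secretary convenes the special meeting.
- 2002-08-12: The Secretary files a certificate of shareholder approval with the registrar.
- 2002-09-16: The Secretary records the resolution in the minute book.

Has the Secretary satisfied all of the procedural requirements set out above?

(1) due by 2002-04-21 + 62 days = 2002-06-22; 2002-05-05 is within that limit.
(2) permitted from 2002-05-12 + 15 days = 2002-05-27 onward; done 2002-06-12 — permitted.
(3) due by 2002-06-12 + 53 days = 2002-08-04; done 2002-06-14 — timely.
(4) due by 2002-06-24 + 10 days = 2002-07-04; done 2002-06-25 — timely.
(5) due by 2002-06-25 + 10 days = 2002-07-05; completed 2002-06-27, before the deadline.
(6) the permitted window runs from 2002-06-14 + 18 = 2002-07-02 to 2002-06-14 + 95 = 2002-09-17; done 2002-08-12 — within the window.
(7) due by 2002-05-05 + 135 days = 2002-09-17; 2002-09-16 is within that limit.

Yes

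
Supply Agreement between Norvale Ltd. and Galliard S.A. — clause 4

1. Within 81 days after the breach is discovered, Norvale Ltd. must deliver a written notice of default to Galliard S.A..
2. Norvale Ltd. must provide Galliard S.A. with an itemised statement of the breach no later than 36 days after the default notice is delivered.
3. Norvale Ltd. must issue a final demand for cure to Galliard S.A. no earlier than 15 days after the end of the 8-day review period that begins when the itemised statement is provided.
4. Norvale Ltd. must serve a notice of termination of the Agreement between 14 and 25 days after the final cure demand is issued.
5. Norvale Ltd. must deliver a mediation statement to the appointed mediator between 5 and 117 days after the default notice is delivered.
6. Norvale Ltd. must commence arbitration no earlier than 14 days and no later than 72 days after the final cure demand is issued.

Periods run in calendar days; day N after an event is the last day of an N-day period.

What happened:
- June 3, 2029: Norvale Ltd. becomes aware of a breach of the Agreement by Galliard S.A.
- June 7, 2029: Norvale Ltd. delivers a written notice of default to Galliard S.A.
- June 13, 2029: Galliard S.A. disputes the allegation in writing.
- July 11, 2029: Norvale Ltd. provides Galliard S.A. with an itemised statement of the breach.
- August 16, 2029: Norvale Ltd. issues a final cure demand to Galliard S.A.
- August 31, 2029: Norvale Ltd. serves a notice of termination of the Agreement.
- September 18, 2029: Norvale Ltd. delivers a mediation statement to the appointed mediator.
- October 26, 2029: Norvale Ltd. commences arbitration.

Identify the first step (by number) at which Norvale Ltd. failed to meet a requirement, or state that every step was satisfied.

None — every step was satisfied

Step 1: 81 days after June 3, 2029 (when the breach is discovered) is August 23, 2029; June 7, 2029 is within that limit.
Step 2: 36 days after June 7, 2029 (when the default notice is delivered) is July 13, 2029; done July 11, 2029 — timely.
Step 3: the earliest permitted date is 15 days after July 19, 2029 (end of the 8-day review period, which began when the itemised statement is provided on July 11, 2029), i.e. August 3, 2029; done August 16, 2029 — permitted.
Step 4: the window is 14–25 days after August 16, 2029 (when the final cure demand is issued), so August 30, 2029 through September 10, 2029; done August 31, 2029, which is between those dates.
Step 5: the window is 5–117 days after June 7, 2029 (when the default notice is delivered), so June 12, 2029 through October 2, 2029; done September 18, 2029 — within the window.
Step 6: the window is 14–72 days after August 16, 2029 (when the final cure demand is issued), so August 30, 2029 through October 27, 2029; done October 26, 2029, which is between those dates.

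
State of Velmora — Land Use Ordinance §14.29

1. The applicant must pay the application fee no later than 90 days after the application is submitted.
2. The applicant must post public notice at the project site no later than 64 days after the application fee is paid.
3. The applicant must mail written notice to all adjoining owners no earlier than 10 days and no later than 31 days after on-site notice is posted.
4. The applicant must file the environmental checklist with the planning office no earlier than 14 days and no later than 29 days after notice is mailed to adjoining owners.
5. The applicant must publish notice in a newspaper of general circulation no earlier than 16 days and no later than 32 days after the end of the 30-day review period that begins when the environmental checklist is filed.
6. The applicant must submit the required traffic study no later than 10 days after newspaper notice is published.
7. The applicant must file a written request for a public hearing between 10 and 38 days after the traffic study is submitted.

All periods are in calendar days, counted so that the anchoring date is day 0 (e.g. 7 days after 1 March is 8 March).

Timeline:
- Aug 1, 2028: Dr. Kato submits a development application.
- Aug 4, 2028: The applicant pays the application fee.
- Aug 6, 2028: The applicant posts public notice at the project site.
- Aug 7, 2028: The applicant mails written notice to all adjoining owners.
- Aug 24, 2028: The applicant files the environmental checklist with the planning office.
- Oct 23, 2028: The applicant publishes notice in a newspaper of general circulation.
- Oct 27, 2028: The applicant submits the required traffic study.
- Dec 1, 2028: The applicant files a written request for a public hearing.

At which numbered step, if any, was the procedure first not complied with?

Step 3

Step 1: 90 days after Aug 1, 2028 (when the application is submitted) is Oct 30, 2028; completed Aug 4, 2028, before the deadline.
Step 2: 64 days after Aug 4, 2028 (when the application fee is paid) is Oct 7, 2028; completed Aug 6, 2028, before the deadline.
Step 3: the window is 10–31 days after Aug 6, 2028 (when on-site notice is posted), so Aug 16, 2028 through Sep 6, 2028; done Aug 7, 2028 — 9 days before the window opened.
Later steps need not be reached.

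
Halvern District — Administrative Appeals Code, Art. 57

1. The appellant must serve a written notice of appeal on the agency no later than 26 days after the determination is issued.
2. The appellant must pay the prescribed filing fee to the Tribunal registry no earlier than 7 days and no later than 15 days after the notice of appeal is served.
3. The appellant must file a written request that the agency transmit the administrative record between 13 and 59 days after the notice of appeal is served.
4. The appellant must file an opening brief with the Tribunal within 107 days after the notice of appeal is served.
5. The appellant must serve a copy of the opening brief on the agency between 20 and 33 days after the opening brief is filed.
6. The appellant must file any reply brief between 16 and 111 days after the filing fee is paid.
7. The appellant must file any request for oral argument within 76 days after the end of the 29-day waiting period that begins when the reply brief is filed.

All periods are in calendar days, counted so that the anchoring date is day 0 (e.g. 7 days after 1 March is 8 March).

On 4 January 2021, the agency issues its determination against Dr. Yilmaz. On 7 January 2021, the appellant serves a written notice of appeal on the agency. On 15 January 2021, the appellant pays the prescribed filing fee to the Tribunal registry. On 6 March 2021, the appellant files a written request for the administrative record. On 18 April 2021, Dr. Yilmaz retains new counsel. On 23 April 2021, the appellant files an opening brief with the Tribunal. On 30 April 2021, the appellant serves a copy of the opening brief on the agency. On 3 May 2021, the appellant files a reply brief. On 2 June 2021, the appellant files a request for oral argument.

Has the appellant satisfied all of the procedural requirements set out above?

(1) due by 4 January 2021 + 26 days = 30 January 2021; 7 January 2021 is within that limit.
(2) the permitted window runs from 7 January 2021 + 7 = 14 January 2021 to 7 January 2021 + 15 = 22 January 2021; done 15 January 2021 — within the window.
(3) the permitted window runs from 7 January 2021 + 13 = 20 January 2021 to 7 January 2021 + 59 = 7 March 2021; 6 March 2021 falls inside that range.
(4) due by 7 January 2021 + 107 days = 24 April 2021; completed 23 April 2021, before the deadline.
(5) the permitted window runs from 23 April 2021 + 20 = 13 May 2021 to 23 April 2021 + 33 = 26 May 2021; done 30 April 2021 — 13 days before the window opened.
The procedure was therefore not followed at step 5.

No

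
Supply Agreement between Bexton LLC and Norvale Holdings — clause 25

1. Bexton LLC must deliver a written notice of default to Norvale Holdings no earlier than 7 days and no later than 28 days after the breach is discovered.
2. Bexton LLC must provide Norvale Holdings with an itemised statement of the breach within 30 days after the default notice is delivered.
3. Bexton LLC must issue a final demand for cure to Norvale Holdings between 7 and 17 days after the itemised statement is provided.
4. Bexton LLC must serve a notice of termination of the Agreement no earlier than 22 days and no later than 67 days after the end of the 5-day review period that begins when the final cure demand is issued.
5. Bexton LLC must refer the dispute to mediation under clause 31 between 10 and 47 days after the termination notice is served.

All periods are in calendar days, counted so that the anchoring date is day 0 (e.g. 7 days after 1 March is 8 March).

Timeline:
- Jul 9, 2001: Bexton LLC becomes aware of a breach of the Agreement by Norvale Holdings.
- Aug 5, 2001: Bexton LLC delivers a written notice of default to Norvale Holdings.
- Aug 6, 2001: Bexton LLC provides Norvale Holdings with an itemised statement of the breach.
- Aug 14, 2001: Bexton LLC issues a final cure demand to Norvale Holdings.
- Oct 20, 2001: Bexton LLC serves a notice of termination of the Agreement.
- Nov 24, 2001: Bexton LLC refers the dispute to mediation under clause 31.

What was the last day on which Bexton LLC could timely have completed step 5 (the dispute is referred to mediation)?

Dec 6, 2001

Step 5 runs from Oct 20, 2001, when the termination notice is served. The window is 10–47 days after Oct 20, 2001; it closes on Dec 6, 2001.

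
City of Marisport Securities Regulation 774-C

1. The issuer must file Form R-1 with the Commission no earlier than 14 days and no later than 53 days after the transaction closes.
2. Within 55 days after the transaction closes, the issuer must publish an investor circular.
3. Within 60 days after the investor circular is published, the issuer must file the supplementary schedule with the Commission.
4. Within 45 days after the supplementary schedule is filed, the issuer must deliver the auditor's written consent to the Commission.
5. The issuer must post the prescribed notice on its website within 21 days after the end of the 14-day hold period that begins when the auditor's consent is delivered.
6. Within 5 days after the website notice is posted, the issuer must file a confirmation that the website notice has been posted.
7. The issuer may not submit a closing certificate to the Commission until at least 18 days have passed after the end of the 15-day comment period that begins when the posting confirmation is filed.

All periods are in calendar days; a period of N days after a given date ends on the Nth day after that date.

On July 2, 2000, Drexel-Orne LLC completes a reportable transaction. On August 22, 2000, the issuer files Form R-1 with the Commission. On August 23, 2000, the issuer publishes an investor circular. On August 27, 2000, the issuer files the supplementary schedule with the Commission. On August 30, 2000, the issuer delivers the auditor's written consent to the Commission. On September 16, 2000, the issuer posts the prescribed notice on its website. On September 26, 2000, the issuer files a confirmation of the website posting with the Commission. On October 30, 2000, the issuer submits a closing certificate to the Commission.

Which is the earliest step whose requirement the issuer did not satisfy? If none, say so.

Step 6

(1) the permitted window runs from July 2, 2000 + 14 = July 16, 2000 to July 2, 2000 + 53 = August 24, 2000; done August 22, 2000, which is between those dates.
(2) due by July 2, 2000 + 55 days = August 26, 2000; completed August 23, 2000, before the deadline.
(3) due by August 23, 2000 + 60 days = October 22, 2000; August 27, 2000 is within that limit.
(4) due by August 27, 2000 + 45 days = October 11, 2000; done August 30, 2000 — timely.
(5) due by September 13, 2000 + 21 days = October 4, 2000; September 16, 2000 is within that limit.
(6) due by September 16, 2000 + 5 days = September 21, 2000; done September 26, 2000 — 5 days late.
Later steps need not be reached.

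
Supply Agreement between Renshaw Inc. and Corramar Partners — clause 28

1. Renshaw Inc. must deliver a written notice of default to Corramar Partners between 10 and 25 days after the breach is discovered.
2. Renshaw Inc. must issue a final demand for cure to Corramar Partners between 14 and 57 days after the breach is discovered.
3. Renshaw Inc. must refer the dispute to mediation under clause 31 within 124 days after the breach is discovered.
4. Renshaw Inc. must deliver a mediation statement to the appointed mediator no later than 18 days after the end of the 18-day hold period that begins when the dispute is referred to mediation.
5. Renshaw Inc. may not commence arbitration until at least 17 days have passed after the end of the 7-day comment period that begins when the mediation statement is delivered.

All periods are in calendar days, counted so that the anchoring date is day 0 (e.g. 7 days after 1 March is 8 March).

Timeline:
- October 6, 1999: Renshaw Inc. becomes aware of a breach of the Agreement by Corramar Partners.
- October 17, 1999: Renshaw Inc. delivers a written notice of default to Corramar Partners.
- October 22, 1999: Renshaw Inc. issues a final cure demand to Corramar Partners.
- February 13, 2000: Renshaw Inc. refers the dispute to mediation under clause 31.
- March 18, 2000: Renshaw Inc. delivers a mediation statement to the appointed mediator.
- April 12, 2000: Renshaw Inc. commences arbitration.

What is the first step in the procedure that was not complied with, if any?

Step 3

Step 1 — 10 and 25 days from October 6, 1999 (when the breach is discovered) are October 16, 1999 and October 31, 1999 respectively; October 17, 1999 falls inside that range.
Step 2 — 14 and 57 days from October 6, 1999 (when the breach is discovered) are October 20, 1999 and December 2, 1999 respectively; done October 22, 1999, which is between those dates.
Step 3 — counting 124 days from October 6, 1999 (when the breach is discovered) gives a deadline of February 7, 2000; February 13, 2000 misses that deadline by 6 days.
No need to go further; step 3 was not satisfied.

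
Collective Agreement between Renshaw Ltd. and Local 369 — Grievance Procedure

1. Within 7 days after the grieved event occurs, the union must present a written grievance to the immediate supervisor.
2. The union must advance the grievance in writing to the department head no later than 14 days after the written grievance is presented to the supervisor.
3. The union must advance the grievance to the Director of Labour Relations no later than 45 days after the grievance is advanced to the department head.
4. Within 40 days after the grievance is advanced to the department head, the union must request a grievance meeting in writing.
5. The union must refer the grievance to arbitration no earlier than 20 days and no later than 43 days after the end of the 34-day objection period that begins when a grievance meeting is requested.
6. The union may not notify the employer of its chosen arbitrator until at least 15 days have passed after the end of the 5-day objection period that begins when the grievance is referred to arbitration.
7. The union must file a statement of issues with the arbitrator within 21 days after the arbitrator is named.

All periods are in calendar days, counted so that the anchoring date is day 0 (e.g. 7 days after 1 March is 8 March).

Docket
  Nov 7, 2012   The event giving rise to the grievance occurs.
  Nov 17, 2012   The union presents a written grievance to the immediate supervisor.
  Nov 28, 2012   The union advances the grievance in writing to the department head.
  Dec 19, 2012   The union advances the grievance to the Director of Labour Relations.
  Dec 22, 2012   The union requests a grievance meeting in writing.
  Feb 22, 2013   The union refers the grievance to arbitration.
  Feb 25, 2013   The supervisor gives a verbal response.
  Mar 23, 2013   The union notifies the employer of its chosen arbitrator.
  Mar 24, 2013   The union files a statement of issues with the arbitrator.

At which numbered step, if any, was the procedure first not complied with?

Step 1

Step 1 — counting 7 days from Nov 7, 2012 (when the grieved event occurs) gives a deadline of Nov 14, 2012; Nov 17, 2012 misses that deadline by 3 days.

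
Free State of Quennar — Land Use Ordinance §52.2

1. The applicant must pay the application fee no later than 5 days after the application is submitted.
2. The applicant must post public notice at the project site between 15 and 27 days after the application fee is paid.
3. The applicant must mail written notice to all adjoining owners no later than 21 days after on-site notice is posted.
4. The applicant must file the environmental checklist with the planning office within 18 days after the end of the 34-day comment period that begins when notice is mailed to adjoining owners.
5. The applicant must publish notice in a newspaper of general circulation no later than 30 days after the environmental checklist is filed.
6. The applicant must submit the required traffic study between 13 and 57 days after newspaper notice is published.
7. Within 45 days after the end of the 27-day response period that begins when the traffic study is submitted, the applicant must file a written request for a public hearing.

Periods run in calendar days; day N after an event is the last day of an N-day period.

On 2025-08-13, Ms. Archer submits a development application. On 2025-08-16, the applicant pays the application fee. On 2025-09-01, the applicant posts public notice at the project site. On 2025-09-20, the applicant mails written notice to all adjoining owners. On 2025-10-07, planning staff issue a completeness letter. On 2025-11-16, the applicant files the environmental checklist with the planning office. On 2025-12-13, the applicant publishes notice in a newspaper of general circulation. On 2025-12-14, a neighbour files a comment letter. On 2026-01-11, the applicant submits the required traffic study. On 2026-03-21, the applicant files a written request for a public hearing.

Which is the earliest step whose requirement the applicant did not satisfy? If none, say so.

Step 4

Step 1: 5 days after 2025-08-13 (when the application is submitted) is 2025-08-18; done 2025-08-16 — timely.
Step 2: the window is 15–27 days after 2025-08-16 (when the application fee is paid), so 2025-08-31 through 2025-09-12; 2025-09-01 falls inside that range.
Step 3: 21 days after 2025-09-01 (when on-site notice is posted) is 2025-09-22; 2025-09-20 is within that limit.
Step 4: 18 days after 2025-10-24 (end of the 34-day comment period, which began when notice is mailed to adjoining owners on 2025-09-20) is 2025-11-11; not done until 2025-11-16, 5 days after the deadline.
Later steps need not be reached.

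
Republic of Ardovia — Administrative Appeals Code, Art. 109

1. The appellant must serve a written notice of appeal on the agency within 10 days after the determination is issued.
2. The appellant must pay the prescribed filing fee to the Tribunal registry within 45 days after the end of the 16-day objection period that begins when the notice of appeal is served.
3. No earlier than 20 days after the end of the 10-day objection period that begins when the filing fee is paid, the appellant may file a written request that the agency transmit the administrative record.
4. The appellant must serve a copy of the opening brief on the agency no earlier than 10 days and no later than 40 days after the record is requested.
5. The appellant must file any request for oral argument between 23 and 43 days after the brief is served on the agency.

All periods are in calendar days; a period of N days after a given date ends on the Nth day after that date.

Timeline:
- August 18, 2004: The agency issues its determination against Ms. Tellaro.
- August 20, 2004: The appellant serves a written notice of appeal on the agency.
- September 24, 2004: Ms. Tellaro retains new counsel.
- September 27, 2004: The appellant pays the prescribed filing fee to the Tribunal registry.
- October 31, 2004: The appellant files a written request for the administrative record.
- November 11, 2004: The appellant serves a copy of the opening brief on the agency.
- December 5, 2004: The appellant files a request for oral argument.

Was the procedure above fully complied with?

Yes

Step 1: 10 days after August 18, 2004 (when the determination is issued) is August 28, 2004; completed August 20, 2004, before the deadline.
Step 2: 45 days after September 5, 2004 (end of the 16-day objection period, which began when the notice of appeal is served on August 20, 2004) is October 20, 2004; completed September 27, 2004, before the deadline.
Step 3: the earliest permitted date is 20 days after October 7, 2004 (end of the 10-day objection period, which began when the filing fee is paid on September 27, 2004), i.e. October 27, 2004; done October 31, 2004, after the minimum wait.
Step 4: the window is 10–40 days after October 31, 2004 (when the record is requested), so November 10, 2004 through December 10, 2004; November 11, 2004 falls inside that range.
Step 5: the window is 23–43 days after November 11, 2004 (when the brief is served on the agency), so December 4, 2004 through December 24, 2004; done December 5, 2004 — within the window.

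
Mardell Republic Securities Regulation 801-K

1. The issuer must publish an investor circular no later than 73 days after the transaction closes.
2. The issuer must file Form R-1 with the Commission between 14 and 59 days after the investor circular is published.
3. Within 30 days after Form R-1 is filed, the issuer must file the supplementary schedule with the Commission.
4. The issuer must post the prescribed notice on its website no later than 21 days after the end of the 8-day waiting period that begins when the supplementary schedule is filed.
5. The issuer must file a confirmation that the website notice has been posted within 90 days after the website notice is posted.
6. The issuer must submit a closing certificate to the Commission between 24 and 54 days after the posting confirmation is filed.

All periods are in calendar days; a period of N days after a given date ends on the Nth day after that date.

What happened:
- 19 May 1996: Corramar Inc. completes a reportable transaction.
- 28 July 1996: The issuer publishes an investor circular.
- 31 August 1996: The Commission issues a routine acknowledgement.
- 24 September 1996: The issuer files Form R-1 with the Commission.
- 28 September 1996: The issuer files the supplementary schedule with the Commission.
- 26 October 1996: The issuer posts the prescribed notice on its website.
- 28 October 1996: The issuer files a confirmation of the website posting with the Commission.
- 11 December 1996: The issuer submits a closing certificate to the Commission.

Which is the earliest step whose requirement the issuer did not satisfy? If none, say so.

(1) due by 19 May 1996 + 73 days = 31 July 1996; completed 28 July 1996, before the deadline.
(2) the permitted window runs from 28 July 1996 + 14 = 11 August 1996 to 28 July 1996 + 59 = 25 September 1996; done 24 September 1996 — within the window.
(3) due by 24 September 1996 + 30 days = 24 October 1996; done 28 September 1996 — timely.
(4) due by 6 October 1996 + 21 days = 27 October 1996; completed 26 October 1996, before the deadline.
(5) due by 26 October 1996 + 90 days = 24 January 1997; 28 October 1996 is within that limit.
(6) the permitted window runs from 28 October 1996 + 24 = 21 November 1996 to 28 October 1996 + 54 = 21 December 1996; done 11 December 1996 — within the window.

None — every step was satisfied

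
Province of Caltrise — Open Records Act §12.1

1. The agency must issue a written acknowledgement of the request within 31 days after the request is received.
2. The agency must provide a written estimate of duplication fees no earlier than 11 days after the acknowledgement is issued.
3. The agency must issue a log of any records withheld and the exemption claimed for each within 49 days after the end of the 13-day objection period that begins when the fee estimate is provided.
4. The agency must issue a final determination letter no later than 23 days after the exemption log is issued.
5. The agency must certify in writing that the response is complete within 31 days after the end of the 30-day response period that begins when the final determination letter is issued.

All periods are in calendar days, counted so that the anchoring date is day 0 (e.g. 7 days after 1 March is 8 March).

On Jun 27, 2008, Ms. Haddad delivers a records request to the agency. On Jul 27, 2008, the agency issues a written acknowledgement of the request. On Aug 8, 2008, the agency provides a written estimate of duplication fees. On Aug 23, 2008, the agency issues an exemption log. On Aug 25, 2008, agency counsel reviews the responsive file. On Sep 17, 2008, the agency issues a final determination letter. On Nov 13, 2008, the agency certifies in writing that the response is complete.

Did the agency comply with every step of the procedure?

No

Step 1 — counting 31 days from Jun 27, 2008 (when the request is received) gives a deadline of Jul 28, 2008; done Jul 27, 2008 — timely.
Step 2 — must wait 11 days from Jul 27, 2008 (when the acknowledgement is issued), so not before Aug 7, 2008; done Aug 8, 2008, after the minimum wait.
Step 3 — counting 49 days from Aug 21, 2008 (end of the 13-day objection period, which began when the fee estimate is provided on Aug 8, 2008) gives a deadline of Oct 9, 2008; Aug 23, 2008 is within that limit.
Step 4 — counting 23 days from Aug 23, 2008 (when the exemption log is issued) gives a deadline of Sep 15, 2008; Sep 17, 2008 misses that deadline by 2 days.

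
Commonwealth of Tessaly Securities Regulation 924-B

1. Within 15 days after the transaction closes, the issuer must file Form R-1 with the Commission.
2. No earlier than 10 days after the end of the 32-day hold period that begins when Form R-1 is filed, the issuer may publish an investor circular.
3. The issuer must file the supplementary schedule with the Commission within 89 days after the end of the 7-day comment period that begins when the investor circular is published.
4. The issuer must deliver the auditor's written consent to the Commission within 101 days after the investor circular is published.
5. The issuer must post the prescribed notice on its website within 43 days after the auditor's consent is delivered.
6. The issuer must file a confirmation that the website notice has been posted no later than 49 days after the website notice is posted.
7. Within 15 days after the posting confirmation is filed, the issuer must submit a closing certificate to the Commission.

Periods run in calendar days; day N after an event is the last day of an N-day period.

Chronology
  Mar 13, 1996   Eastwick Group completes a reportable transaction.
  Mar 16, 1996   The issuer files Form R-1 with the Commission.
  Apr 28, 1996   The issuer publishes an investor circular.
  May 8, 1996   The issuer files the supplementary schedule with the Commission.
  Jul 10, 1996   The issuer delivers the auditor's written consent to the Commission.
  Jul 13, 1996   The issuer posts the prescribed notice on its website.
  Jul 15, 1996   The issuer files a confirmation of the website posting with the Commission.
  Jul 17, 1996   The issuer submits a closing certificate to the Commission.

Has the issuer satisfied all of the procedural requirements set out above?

Step 1 — counting 15 days from Mar 13, 1996 (when the transaction closes) gives a deadline of Mar 28, 1996; completed Mar 16, 1996, before the deadline.
Step 2 — must wait 10 days from Apr 17, 1996 (end of the 32-day hold period, which began when Form R-1 is filed on Mar 16, 1996), so not before Apr 27, 1996; done Apr 28, 1996, after the minimum wait.
Step 3 — counting 89 days from May 5, 1996 (end of the 7-day comment period, which began when the investor circular is published on Apr 28, 1996) gives a deadline of Aug 2, 1996; May 8, 1996 is within that limit.
Step 4 — counting 101 days from Apr 28, 1996 (when the investor circular is published) gives a deadline of Aug 7, 1996; done Jul 10, 1996 — timely.
Step 5 — counting 43 days from Jul 10, 1996 (when the auditor's consent is delivered) gives a deadline of Aug 22, 1996; done Jul 13, 1996 — timely.
Step 6 — counting 49 days from Jul 13, 1996 (when the website notice is posted) gives a deadline of Aug 31, 1996; Jul 15, 1996 is within that limit.
Step 7 — counting 15 days from Jul 15, 1996 (when the posting confirmation is filed) gives a deadline of Jul 30, 1996; completed Jul 17, 1996, before the deadline.

Yes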